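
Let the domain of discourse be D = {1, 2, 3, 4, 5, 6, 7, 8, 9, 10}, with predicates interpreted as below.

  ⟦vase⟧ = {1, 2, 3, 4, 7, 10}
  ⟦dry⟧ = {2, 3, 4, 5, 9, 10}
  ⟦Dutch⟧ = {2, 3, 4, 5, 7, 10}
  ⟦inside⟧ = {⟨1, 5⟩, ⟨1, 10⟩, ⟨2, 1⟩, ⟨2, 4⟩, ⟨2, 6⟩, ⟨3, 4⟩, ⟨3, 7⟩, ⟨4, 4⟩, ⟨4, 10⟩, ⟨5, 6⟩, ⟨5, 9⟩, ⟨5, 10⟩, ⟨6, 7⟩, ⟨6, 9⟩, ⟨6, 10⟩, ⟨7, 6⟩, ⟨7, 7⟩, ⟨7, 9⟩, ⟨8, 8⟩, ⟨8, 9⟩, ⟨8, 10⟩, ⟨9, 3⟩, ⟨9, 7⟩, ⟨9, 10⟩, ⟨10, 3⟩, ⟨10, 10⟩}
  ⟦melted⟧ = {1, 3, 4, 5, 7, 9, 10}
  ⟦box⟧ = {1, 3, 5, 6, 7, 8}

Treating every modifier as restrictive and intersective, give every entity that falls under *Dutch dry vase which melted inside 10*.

⟦which melted⟧ = ⟦melted⟧ = {1, 3, 4, 5, 7, 9, 10}
⟦inside 10⟧ = {x : ⟨x, 10⟩ ∈ ⟦inside⟧} = {1, 4, 5, 6, 8, 9, 10}
⟦vase⟧ = {1, 2, 3, 4, 7, 10}
… ∩ ⟦which melted⟧ = {1, 2, 3, 4, 7, 10} ∩ {1, 3, 4, 5, 7, 9, 10} = {1, 3, 4, 7, 10}
… ∩ ⟦inside 10⟧ = {1, 3, 4, 7, 10} ∩ {1, 4, 5, 6, 8, 9, 10} = {1, 4, 10}
… ∩ ⟦Dutch⟧ = {1, 4, 10} ∩ {2, 3, 4, 5, 7, 10} = {4, 10}
… ∩ ⟦dry⟧ = {4, 10} ∩ {2, 3, 4, 5, 9, 10} = {4, 10}
So ⟦Dutch dry vase which melted inside 10⟧ = {4, 10}.

{4, 10}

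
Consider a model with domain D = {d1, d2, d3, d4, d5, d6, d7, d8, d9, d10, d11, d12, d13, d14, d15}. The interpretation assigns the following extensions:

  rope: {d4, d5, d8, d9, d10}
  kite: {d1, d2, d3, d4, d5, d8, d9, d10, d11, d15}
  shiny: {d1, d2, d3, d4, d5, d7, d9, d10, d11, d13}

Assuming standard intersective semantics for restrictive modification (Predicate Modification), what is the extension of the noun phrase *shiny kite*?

⟦kite⟧ = {d1, d2, d3, d4, d5, d8, d9, d10, d11, d15}
… ∩ ⟦shiny⟧ = {d1, d2, d3, d4, d5, d8, d9, d10, d11, d15} ∩ {d1, d2, d3, d4, d5, d7, d9, d10, d11, d13} = {d1, d2, d3, d4, d5, d9, d10, d11}
So ⟦shiny kite⟧ = {d1, d2, d3, d4, d5, d9, d10, d11}.

{d1, d2, d3, d4, d5, d9, d10, d11}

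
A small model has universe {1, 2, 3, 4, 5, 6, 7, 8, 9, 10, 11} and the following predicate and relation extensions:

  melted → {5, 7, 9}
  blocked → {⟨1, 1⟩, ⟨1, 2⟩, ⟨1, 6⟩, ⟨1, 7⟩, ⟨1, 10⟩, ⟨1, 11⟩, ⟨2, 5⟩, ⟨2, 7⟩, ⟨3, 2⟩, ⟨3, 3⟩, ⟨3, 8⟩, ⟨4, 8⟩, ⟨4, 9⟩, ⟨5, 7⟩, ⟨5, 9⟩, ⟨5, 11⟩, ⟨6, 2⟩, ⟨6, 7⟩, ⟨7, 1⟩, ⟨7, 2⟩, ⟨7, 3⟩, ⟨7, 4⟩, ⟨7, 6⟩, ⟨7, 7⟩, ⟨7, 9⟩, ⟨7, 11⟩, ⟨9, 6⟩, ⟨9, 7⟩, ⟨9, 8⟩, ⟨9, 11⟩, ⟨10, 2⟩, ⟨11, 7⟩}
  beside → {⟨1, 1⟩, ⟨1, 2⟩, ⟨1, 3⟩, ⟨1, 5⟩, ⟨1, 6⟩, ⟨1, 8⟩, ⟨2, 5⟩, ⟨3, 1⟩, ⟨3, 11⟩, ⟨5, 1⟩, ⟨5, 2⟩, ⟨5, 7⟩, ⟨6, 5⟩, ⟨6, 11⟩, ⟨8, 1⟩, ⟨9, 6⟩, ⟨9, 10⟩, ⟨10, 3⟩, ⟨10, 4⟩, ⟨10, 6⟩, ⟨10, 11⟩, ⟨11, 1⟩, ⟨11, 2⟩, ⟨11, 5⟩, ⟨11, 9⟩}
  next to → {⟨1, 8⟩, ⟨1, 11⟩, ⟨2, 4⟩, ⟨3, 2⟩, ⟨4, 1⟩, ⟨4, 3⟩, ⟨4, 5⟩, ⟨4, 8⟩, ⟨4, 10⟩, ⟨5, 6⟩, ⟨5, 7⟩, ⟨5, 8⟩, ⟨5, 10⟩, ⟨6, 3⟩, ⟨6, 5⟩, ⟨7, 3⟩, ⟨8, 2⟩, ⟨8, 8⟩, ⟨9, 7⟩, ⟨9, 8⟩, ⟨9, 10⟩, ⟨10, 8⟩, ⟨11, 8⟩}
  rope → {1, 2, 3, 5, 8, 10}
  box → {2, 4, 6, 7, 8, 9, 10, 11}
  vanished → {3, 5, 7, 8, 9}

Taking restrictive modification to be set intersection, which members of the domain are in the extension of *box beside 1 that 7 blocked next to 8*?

⟦beside 1⟧ = {x : ⟨x, 1⟩ ∈ ⟦beside⟧} = {1, 3, 5, 8, 11}
⟦that 7 blocked⟧ = {x : ⟨7, x⟩ ∈ ⟦blocked⟧} = {1, 2, 3, 4, 6, 7, 9, 11}
⟦next to 8⟧ = {x : ⟨x, 8⟩ ∈ ⟦next to⟧} = {1, 4, 5, 8, 9, 10, 11}
⟦box⟧ = {2, 4, 6, 7, 8, 9, 10, 11}
… ∩ ⟦beside 1⟧ = {2, 4, 6, 7, 8, 9, 10, 11} ∩ {1, 3, 5, 8, 11} = {8, 11}
… ∩ ⟦that 7 blocked⟧ = {8, 11} ∩ {1, 2, 3, 4, 6, 7, 9, 11} = {11}
… ∩ ⟦next to 8⟧ = {11} ∩ {1, 4, 5, 8, 9, 10, 11} = {11}
So ⟦box beside 1 that 7 blocked next to 8⟧ = {11}.

{11}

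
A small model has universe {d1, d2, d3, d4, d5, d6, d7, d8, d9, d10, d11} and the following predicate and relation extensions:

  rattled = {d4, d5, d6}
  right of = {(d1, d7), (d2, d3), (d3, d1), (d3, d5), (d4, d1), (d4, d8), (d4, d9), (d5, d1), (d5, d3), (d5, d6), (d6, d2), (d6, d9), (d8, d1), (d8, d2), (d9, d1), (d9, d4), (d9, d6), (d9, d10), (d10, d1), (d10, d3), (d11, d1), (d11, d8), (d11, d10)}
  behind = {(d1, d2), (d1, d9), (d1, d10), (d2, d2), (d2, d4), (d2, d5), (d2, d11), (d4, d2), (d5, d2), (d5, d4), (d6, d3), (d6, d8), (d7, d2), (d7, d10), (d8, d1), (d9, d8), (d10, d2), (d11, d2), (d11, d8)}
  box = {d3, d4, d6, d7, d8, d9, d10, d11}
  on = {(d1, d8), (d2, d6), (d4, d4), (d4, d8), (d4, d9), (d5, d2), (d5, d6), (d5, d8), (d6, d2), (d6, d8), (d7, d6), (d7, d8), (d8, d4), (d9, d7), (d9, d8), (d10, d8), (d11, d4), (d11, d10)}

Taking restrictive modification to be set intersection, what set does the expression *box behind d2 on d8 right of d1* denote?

{d4, d10}

⟦behind d2⟧ = {x : ⟨x, d2⟩ ∈ ⟦behind⟧} = {d1, d2, d4, d5, d7, d10, d11}
⟦on d8⟧ = {x : ⟨x, d8⟩ ∈ ⟦on⟧} = {d1, d4, d5, d6, d7, d9, d10}
⟦right of d1⟧ = {x : ⟨x, d1⟩ ∈ ⟦right of⟧} = {d3, d4, d5, d8, d9, d10, d11}
⟦box⟧ = {d3, d4, d6, d7, d8, d9, d10, d11}
… ∩ ⟦behind d2⟧ = {d3, d4, d6, d7, d8, d9, d10, d11} ∩ {d1, d2, d4, d5, d7, d10, d11} = {d4, d7, d10, d11}
… ∩ ⟦on d8⟧ = {d4, d7, d10, d11} ∩ {d1, d4, d5, d6, d7, d9, d10} = {d4, d7, d10}
… ∩ ⟦right of d1⟧ = {d4, d7, d10} ∩ {d3, d4, d5, d8, d9, d10, d11} = {d4, d10}
So ⟦box behind d2 on d8 right of d1⟧ = {d4, d10}.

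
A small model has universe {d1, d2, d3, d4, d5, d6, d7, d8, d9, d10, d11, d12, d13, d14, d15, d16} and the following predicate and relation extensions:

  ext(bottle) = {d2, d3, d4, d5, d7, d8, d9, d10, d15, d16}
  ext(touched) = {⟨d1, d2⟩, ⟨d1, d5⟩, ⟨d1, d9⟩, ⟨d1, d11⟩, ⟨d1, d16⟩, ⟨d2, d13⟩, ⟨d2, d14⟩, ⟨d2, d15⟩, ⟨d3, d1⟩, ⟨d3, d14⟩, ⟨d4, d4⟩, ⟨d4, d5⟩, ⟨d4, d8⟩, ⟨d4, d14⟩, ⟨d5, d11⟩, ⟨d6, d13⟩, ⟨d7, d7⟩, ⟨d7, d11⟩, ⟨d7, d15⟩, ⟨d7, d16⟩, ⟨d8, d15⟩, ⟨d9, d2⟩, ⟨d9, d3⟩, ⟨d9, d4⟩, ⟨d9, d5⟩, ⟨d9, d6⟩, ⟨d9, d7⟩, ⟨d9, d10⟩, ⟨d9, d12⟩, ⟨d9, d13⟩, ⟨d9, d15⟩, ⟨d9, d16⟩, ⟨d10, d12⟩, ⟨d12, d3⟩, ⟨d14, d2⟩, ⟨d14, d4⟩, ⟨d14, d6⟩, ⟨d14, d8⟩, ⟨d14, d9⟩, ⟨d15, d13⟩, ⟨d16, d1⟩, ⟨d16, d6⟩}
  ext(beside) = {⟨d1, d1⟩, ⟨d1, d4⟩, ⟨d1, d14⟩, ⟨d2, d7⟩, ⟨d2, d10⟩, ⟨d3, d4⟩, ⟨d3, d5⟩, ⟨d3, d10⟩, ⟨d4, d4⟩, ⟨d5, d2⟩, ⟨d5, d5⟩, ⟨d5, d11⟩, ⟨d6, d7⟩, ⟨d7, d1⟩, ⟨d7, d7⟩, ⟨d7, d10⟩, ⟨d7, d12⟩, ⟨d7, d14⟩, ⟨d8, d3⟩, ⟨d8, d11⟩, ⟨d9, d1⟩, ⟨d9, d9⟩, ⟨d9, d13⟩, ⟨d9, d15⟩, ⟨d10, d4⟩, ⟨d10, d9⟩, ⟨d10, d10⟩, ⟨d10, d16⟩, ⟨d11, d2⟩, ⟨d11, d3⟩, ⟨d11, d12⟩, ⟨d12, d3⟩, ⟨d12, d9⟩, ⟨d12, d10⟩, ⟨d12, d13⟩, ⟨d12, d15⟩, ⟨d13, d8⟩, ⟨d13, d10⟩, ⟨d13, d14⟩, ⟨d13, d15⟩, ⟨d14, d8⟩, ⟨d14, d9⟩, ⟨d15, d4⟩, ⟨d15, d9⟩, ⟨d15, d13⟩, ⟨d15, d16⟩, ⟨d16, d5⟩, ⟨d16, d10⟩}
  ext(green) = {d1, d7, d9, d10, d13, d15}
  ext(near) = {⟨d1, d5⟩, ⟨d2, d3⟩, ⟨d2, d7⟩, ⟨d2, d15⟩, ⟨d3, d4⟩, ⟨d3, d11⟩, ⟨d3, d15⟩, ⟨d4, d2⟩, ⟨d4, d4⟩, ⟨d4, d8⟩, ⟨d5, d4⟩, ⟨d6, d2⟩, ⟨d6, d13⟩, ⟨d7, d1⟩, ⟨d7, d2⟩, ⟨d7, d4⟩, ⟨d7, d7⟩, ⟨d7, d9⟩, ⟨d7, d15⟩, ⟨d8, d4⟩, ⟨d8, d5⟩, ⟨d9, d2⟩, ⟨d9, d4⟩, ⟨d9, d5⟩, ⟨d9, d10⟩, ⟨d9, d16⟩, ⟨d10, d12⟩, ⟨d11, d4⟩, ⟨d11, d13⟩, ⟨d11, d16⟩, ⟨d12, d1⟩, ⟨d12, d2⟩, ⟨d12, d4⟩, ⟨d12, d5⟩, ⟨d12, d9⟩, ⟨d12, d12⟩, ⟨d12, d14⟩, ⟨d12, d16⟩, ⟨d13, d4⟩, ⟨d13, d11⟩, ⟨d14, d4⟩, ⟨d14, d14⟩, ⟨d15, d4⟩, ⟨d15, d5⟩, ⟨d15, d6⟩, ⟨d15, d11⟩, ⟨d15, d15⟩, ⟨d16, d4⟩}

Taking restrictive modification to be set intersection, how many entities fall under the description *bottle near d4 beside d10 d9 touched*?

3

⟦near d4⟧ = {x : ⟨x, d4⟩ ∈ ⟦near⟧} = {d3, d4, d5, d7, d8, d9, d11, d12, d13, d14, d15, d16}
⟦beside d10⟧ = {x : ⟨x, d10⟩ ∈ ⟦beside⟧} = {d2, d3, d7, d10, d12, d13, d16}
⟦d9 touched⟧ = {x : ⟨d9, x⟩ ∈ ⟦touched⟧} = {d2, d3, d4, d5, d6, d7, d10, d12, d13, d15, d16}
⟦bottle⟧ = {d2, d3, d4, d5, d7, d8, d9, d10, d15, d16}
… ∩ ⟦near d4⟧ = {d2, d3, d4, d5, d7, d8, d9, d10, d15, d16} ∩ {d3, d4, d5, d7, d8, d9, d11, d12, d13, d14, d15, d16} = {d3, d4, d5, d7, d8, d9, d15, d16}
… ∩ ⟦beside d10⟧ = {d3, d4, d5, d7, d8, d9, d15, d16} ∩ {d2, d3, d7, d10, d12, d13, d16} = {d3, d7, d16}
… ∩ ⟦d9 touched⟧ = {d3, d7, d16} ∩ {d2, d3, d4, d5, d6, d7, d10, d12, d13, d15, d16} = {d3, d7, d16}
⟦bottle near d4 beside d10 d9 touched⟧ = {d3, d7, d16}, so the cardinality is 3.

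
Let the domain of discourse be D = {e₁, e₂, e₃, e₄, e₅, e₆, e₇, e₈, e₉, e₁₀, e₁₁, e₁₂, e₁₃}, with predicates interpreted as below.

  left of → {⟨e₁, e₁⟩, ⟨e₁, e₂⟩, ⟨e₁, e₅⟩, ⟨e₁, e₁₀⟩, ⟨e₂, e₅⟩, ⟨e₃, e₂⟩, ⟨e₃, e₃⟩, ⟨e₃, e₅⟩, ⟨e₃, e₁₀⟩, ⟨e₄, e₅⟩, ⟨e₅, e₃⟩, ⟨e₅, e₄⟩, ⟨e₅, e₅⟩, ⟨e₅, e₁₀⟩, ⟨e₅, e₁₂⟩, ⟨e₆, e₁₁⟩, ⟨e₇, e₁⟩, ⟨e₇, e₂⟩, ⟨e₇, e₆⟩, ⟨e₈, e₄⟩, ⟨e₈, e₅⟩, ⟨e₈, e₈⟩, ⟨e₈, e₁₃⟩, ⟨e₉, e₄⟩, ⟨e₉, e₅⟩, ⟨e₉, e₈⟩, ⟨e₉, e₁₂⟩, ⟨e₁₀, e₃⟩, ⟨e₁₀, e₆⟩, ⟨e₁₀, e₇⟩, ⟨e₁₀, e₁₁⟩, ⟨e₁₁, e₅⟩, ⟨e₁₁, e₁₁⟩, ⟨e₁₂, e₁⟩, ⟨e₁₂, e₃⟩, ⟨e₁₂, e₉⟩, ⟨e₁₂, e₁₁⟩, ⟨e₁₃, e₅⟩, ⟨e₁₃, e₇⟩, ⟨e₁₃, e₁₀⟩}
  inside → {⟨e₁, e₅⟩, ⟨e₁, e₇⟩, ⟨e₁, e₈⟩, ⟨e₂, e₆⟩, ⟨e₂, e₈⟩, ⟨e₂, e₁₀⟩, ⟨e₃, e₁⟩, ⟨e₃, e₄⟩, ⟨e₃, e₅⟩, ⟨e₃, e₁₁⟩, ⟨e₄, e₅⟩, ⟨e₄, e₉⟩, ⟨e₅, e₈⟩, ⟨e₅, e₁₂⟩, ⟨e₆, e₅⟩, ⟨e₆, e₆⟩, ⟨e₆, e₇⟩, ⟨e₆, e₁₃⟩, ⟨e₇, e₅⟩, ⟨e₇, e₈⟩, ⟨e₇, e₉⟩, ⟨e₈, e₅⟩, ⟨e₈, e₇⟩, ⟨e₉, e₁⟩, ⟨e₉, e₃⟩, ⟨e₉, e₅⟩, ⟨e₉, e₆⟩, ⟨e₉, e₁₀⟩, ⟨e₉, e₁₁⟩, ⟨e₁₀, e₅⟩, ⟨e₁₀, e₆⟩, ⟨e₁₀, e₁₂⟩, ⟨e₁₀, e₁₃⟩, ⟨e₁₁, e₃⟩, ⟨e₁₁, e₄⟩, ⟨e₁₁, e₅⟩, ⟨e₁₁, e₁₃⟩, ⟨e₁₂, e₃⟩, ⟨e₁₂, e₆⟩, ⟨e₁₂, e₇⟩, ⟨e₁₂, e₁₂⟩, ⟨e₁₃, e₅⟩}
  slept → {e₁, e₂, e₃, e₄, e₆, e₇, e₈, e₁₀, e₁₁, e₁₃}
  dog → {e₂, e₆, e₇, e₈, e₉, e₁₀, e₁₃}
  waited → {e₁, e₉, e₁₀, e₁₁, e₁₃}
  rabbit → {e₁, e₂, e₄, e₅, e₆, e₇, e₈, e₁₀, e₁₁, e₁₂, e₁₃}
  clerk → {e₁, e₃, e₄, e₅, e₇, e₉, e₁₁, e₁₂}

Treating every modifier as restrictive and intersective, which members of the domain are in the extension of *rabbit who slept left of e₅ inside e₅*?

{e₁, e₄, e₈, e₁₁, e₁₃}

⟦who slept⟧ = ⟦slept⟧ = {e₁, e₂, e₃, e₄, e₆, e₇, e₈, e₁₀, e₁₁, e₁₃}
⟦left of e₅⟧ = {x : ⟨x, e₅⟩ ∈ ⟦left of⟧} = {e₁, e₂, e₃, e₄, e₅, e₈, e₉, e₁₁, e₁₃}
⟦inside e₅⟧ = {x : ⟨x, e₅⟩ ∈ ⟦inside⟧} = {e₁, e₃, e₄, e₆, e₇, e₈, e₉, e₁₀, e₁₁, e₁₃}
⟦rabbit⟧ = {e₁, e₂, e₄, e₅, e₆, e₇, e₈, e₁₀, e₁₁, e₁₂, e₁₃}
… ∩ ⟦who slept⟧ = {e₁, e₂, e₄, e₅, e₆, e₇, e₈, e₁₀, e₁₁, e₁₂, e₁₃} ∩ {e₁, e₂, e₃, e₄, e₆, e₇, e₈, e₁₀, e₁₁, e₁₃} = {e₁, e₂, e₄, e₆, e₇, e₈, e₁₀, e₁₁, e₁₃}
… ∩ ⟦left of e₅⟧ = {e₁, e₂, e₄, e₆, e₇, e₈, e₁₀, e₁₁, e₁₃} ∩ {e₁, e₂, e₃, e₄, e₅, e₈, e₉, e₁₁, e₁₃} = {e₁, e₂, e₄, e₈, e₁₁, e₁₃}
… ∩ ⟦inside e₅⟧ = {e₁, e₂, e₄, e₈, e₁₁, e₁₃} ∩ {e₁, e₃, e₄, e₆, e₇, e₈, e₉, e₁₀, e₁₁, e₁₃} = {e₁, e₄, e₈, e₁₁, e₁₃}
So ⟦rabbit who slept left of e₅ inside e₅⟧ = {e₁, e₄, e₈, e₁₁, e₁₃}.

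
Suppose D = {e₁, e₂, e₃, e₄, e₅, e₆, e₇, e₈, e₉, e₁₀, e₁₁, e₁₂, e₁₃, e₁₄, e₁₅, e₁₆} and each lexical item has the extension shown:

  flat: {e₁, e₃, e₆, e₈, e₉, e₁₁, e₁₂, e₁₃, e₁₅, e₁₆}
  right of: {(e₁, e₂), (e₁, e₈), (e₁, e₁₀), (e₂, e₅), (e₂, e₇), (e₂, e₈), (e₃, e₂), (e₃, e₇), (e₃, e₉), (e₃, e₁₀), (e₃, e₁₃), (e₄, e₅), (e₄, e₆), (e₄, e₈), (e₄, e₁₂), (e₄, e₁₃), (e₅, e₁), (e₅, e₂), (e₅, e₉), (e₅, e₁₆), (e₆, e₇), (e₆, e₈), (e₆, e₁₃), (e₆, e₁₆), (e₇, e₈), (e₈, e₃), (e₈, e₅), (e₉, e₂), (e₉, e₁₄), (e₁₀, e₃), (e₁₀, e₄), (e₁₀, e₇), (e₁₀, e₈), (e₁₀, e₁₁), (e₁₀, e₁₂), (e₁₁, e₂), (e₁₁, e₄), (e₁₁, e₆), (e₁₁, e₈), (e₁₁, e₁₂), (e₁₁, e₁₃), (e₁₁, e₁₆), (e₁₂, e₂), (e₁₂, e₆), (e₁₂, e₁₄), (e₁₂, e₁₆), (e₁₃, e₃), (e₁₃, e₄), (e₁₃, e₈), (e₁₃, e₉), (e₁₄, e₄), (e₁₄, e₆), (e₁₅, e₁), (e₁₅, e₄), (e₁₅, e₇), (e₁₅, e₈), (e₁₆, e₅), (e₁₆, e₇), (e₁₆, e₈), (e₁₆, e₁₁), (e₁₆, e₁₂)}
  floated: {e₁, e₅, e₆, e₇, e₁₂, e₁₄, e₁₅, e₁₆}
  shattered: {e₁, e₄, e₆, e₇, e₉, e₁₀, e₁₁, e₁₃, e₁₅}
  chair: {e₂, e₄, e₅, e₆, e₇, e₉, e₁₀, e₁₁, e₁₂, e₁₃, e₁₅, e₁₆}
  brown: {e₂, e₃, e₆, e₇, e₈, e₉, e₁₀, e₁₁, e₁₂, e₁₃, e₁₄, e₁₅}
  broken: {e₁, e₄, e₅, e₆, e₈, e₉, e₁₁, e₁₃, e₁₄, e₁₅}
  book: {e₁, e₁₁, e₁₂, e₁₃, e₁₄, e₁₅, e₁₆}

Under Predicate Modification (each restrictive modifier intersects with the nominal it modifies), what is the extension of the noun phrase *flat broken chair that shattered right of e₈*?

{e₆, e₁₁, e₁₃, e₁₅}

⟦that shattered⟧ = ⟦shattered⟧ = {e₁, e₄, e₆, e₇, e₉, e₁₀, e₁₁, e₁₃, e₁₅}
⟦right of e₈⟧ = {x : ⟨x, e₈⟩ ∈ ⟦right of⟧} = {e₁, e₂, e₄, e₆, e₇, e₁₀, e₁₁, e₁₃, e₁₅, e₁₆}
⟦chair⟧ = {e₂, e₄, e₅, e₆, e₇, e₉, e₁₀, e₁₁, e₁₂, e₁₃, e₁₅, e₁₆}
… ∩ ⟦that shattered⟧ = {e₂, e₄, e₅, e₆, e₇, e₉, e₁₀, e₁₁, e₁₂, e₁₃, e₁₅, e₁₆} ∩ {e₁, e₄, e₆, e₇, e₉, e₁₀, e₁₁, e₁₃, e₁₅} = {e₄, e₆, e₇, e₉, e₁₀, e₁₁, e₁₃, e₁₅}
… ∩ ⟦right of e₈⟧ = {e₄, e₆, e₇, e₉, e₁₀, e₁₁, e₁₃, e₁₅} ∩ {e₁, e₂, e₄, e₆, e₇, e₁₀, e₁₁, e₁₃, e₁₅, e₁₆} = {e₄, e₆, e₇, e₁₀, e₁₁, e₁₃, e₁₅}
… ∩ ⟦flat⟧ = {e₄, e₆, e₇, e₁₀, e₁₁, e₁₃, e₁₅} ∩ {e₁, e₃, e₆, e₈, e₉, e₁₁, e₁₂, e₁₃, e₁₅, e₁₆} = {e₆, e₁₁, e₁₃, e₁₅}
… ∩ ⟦broken⟧ = {e₆, e₁₁, e₁₃, e₁₅} ∩ {e₁, e₄, e₅, e₆, e₈, e₉, e₁₁, e₁₃, e₁₄, e₁₅} = {e₆, e₁₁, e₁₃, e₁₅}
So ⟦flat broken chair that shattered right of e₈⟧ = {e₆, e₁₁, e₁₃, e₁₅}.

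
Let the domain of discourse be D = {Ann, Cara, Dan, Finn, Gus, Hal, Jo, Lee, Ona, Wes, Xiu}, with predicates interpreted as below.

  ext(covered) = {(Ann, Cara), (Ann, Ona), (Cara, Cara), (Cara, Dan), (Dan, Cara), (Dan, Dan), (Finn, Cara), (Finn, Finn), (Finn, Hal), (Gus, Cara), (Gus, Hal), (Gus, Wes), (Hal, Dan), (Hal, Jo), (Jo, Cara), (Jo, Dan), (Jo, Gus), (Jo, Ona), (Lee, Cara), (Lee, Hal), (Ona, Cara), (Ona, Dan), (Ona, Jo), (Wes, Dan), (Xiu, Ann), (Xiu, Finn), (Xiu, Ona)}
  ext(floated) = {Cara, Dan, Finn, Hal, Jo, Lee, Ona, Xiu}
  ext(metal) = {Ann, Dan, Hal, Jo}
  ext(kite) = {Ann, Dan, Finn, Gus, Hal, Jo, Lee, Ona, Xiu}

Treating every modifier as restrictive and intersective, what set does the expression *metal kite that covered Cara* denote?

{Ann, Dan, Jo}

⟦that covered Cara⟧ = {x : ⟨x, Cara⟩ ∈ ⟦covered⟧} = {Ann, Cara, Dan, Finn, Gus, Jo, Lee, Ona}
⟦kite⟧ = {Ann, Dan, Finn, Gus, Hal, Jo, Lee, Ona, Xiu}
… ∩ ⟦that covered Cara⟧ = {Ann, Dan, Finn, Gus, Hal, Jo, Lee, Ona, Xiu} ∩ {Ann, Cara, Dan, Finn, Gus, Jo, Lee, Ona} = {Ann, Dan, Finn, Gus, Jo, Lee, Ona}
… ∩ ⟦metal⟧ = {Ann, Dan, Finn, Gus, Jo, Lee, Ona} ∩ {Ann, Dan, Hal, Jo} = {Ann, Dan, Jo}
So ⟦metal kite that covered Cara⟧ = {Ann, Dan, Jo}.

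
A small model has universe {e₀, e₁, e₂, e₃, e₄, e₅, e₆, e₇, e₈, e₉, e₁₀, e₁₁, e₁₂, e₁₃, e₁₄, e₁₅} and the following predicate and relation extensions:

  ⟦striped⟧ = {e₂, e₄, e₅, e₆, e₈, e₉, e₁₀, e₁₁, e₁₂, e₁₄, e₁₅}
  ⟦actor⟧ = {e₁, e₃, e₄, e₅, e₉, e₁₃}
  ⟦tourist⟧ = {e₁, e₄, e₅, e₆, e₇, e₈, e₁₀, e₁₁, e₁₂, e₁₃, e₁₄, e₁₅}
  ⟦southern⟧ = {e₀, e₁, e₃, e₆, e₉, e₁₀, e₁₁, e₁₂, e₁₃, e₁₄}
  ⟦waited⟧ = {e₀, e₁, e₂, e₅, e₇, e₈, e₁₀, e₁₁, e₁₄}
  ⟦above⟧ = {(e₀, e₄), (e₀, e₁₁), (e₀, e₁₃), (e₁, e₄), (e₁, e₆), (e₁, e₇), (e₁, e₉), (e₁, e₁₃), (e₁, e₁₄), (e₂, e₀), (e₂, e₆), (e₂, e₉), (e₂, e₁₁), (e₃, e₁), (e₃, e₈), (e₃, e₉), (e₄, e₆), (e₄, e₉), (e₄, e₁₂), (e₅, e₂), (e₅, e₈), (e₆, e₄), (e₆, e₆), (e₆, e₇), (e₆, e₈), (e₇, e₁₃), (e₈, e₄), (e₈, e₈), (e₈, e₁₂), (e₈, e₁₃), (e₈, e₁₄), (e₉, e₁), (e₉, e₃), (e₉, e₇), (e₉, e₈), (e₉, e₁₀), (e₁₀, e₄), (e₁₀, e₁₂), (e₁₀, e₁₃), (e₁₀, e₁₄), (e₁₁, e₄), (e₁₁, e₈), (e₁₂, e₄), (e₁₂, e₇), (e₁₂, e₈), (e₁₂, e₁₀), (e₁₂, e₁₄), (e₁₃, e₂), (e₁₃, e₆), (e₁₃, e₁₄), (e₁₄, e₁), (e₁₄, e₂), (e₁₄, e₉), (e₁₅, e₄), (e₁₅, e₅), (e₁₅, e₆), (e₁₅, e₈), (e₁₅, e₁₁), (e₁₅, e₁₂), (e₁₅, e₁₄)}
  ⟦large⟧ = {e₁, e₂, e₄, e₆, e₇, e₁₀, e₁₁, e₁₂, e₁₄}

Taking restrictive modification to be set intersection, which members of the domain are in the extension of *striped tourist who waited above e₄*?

⟦who waited⟧ = ⟦waited⟧ = {e₀, e₁, e₂, e₅, e₇, e₈, e₁₀, e₁₁, e₁₄}
⟦above e₄⟧ = {x : ⟨x, e₄⟩ ∈ ⟦above⟧} = {e₀, e₁, e₆, e₈, e₁₀, e₁₁, e₁₂, e₁₅}
⟦tourist⟧ = {e₁, e₄, e₅, e₆, e₇, e₈, e₁₀, e₁₁, e₁₂, e₁₃, e₁₄, e₁₅}
… ∩ ⟦who waited⟧ = {e₁, e₄, e₅, e₆, e₇, e₈, e₁₀, e₁₁, e₁₂, e₁₃, e₁₄, e₁₅} ∩ {e₀, e₁, e₂, e₅, e₇, e₈, e₁₀, e₁₁, e₁₄} = {e₁, e₅, e₇, e₈, e₁₀, e₁₁, e₁₄}
… ∩ ⟦above e₄⟧ = {e₁, e₅, e₇, e₈, e₁₀, e₁₁, e₁₄} ∩ {e₀, e₁, e₆, e₈, e₁₀, e₁₁, e₁₂, e₁₅} = {e₁, e₈, e₁₀, e₁₁}
… ∩ ⟦striped⟧ = {e₁, e₈, e₁₀, e₁₁} ∩ {e₂, e₄, e₅, e₆, e₈, e₉, e₁₀, e₁₁, e₁₂, e₁₄, e₁₅} = {e₈, e₁₀, e₁₁}
So ⟦striped tourist who waited above e₄⟧ = {e₈, e₁₀, e₁₁}.

{e₈, e₁₀, e₁₁}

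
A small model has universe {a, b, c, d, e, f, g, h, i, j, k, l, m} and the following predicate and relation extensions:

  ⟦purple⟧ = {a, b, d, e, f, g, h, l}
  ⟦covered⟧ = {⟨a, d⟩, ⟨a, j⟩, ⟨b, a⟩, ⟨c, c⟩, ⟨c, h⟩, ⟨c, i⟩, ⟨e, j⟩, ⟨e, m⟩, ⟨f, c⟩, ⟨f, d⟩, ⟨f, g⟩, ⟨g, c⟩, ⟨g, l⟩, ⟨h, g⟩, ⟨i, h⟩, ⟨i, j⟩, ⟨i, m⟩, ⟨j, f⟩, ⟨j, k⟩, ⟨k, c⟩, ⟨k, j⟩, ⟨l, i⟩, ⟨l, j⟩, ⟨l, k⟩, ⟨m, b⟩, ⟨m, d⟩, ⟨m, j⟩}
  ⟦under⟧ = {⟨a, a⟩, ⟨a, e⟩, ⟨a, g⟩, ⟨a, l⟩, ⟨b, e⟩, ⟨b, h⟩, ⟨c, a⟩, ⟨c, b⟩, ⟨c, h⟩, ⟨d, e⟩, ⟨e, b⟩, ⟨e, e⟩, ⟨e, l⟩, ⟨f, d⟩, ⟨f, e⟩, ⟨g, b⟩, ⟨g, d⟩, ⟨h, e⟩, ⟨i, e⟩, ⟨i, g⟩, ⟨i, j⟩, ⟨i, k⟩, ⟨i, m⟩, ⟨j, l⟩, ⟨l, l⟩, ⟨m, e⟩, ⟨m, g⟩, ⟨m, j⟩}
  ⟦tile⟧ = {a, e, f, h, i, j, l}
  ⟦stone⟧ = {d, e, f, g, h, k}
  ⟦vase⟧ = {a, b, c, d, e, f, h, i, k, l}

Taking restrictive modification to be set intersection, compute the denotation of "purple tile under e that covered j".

⟦under e⟧ = {x : ⟨x, e⟩ ∈ ⟦under⟧} = {a, b, d, e, f, h, i, m}
⟦that covered j⟧ = {x : ⟨x, j⟩ ∈ ⟦covered⟧} = {a, e, i, k, l, m}
⟦tile⟧ = {a, e, f, h, i, j, l}
… ∩ ⟦under e⟧ = {a, e, f, h, i, j, l} ∩ {a, b, d, e, f, h, i, m} = {a, e, f, h, i}
… ∩ ⟦that covered j⟧ = {a, e, f, h, i} ∩ {a, e, i, k, l, m} = {a, e, i}
… ∩ ⟦purple⟧ = {a, e, i} ∩ {a, b, d, e, f, g, h, l} = {a, e}
So ⟦purple tile under e that covered j⟧ = {a, e}.

{a, e}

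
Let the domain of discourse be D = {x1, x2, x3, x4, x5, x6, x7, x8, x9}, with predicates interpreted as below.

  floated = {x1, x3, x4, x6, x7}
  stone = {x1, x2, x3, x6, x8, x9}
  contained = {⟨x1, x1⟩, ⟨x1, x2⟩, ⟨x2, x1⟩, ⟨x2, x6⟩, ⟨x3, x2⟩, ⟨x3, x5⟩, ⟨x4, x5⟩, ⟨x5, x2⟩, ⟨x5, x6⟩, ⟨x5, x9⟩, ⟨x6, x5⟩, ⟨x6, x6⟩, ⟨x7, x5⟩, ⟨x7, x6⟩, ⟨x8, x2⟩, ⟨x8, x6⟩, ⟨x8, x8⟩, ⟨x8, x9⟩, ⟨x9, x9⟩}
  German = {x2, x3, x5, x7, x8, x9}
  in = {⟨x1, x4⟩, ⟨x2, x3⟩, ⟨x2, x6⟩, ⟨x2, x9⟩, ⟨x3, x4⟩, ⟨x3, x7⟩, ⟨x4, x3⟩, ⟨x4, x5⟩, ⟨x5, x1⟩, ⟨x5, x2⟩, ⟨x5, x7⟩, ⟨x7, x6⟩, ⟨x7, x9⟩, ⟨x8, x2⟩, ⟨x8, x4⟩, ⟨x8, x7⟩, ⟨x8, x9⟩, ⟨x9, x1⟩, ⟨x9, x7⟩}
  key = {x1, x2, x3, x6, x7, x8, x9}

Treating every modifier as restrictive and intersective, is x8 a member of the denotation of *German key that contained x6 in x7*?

yes

⟦that contained x6⟧ = {x : ⟨x, x6⟩ ∈ ⟦contained⟧} = {x2, x5, x6, x7, x8}
⟦in x7⟧ = {x : ⟨x, x7⟩ ∈ ⟦in⟧} = {x3, x5, x8, x9}
⟦key⟧ = {x1, x2, x3, x6, x7, x8, x9}
… ∩ ⟦that contained x6⟧ = {x1, x2, x3, x6, x7, x8, x9} ∩ {x2, x5, x6, x7, x8} = {x2, x6, x7, x8}
… ∩ ⟦in x7⟧ = {x2, x6, x7, x8} ∩ {x3, x5, x8, x9} = {x8}
… ∩ ⟦German⟧ = {x8} ∩ {x2, x3, x5, x7, x8, x9} = {x8}
⟦German key that contained x6 in x7⟧ = {x8}; x8 ∈ this set.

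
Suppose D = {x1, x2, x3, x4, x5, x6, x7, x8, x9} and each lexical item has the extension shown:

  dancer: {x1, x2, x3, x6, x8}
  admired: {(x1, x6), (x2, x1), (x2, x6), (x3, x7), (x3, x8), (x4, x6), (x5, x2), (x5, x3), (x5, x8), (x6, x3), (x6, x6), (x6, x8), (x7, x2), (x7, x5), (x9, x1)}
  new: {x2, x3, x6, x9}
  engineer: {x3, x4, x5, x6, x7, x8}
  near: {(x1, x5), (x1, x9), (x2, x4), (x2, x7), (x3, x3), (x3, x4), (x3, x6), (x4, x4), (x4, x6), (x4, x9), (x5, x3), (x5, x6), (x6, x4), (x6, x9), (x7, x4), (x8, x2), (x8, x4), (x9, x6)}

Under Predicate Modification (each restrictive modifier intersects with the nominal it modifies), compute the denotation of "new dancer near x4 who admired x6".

{x2, x6}

⟦near x4⟧ = {x : ⟨x, x4⟩ ∈ ⟦near⟧} = {x2, x3, x4, x6, x7, x8}
⟦who admired x6⟧ = {x : ⟨x, x6⟩ ∈ ⟦admired⟧} = {x1, x2, x4, x6}
⟦dancer⟧ = {x1, x2, x3, x6, x8}
… ∩ ⟦near x4⟧ = {x1, x2, x3, x6, x8} ∩ {x2, x3, x4, x6, x7, x8} = {x2, x3, x6, x8}
… ∩ ⟦who admired x6⟧ = {x2, x3, x6, x8} ∩ {x1, x2, x4, x6} = {x2, x6}
… ∩ ⟦new⟧ = {x2, x6} ∩ {x2, x3, x6, x9} = {x2, x6}
So ⟦new dancer near x4 who admired x6⟧ = {x2, x6}.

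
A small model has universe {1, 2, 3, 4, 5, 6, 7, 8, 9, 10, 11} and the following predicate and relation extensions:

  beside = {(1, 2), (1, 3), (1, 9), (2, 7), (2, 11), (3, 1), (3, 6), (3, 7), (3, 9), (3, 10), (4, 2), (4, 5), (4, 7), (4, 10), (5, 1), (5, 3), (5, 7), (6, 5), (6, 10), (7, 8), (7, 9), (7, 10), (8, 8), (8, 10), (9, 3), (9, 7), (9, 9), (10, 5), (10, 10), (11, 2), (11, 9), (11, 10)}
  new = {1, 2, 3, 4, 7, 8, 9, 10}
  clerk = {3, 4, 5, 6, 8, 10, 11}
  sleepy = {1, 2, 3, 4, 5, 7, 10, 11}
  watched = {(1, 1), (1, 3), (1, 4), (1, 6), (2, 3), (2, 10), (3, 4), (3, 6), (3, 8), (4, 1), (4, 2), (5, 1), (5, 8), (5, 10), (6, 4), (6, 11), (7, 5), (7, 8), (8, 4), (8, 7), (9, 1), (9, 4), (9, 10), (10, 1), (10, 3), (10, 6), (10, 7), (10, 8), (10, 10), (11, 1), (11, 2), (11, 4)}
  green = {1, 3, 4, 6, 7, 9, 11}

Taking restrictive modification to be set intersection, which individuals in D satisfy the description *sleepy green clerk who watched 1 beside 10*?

{4, 11}

⟦who watched 1⟧ = {x : ⟨x, 1⟩ ∈ ⟦watched⟧} = {1, 4, 5, 9, 10, 11}
⟦beside 10⟧ = {x : ⟨x, 10⟩ ∈ ⟦beside⟧} = {3, 4, 6, 7, 8, 10, 11}
⟦clerk⟧ = {3, 4, 5, 6, 8, 10, 11}
… ∩ ⟦who watched 1⟧ = {3, 4, 5, 6, 8, 10, 11} ∩ {1, 4, 5, 9, 10, 11} = {4, 5, 10, 11}
… ∩ ⟦beside 10⟧ = {4, 5, 10, 11} ∩ {3, 4, 6, 7, 8, 10, 11} = {4, 10, 11}
… ∩ ⟦sleepy⟧ = {4, 10, 11} ∩ {1, 2, 3, 4, 5, 7, 10, 11} = {4, 10, 11}
… ∩ ⟦green⟧ = {4, 10, 11} ∩ {1, 3, 4, 6, 7, 9, 11} = {4, 11}
So ⟦sleepy green clerk who watched 1 beside 10⟧ = {4, 11}.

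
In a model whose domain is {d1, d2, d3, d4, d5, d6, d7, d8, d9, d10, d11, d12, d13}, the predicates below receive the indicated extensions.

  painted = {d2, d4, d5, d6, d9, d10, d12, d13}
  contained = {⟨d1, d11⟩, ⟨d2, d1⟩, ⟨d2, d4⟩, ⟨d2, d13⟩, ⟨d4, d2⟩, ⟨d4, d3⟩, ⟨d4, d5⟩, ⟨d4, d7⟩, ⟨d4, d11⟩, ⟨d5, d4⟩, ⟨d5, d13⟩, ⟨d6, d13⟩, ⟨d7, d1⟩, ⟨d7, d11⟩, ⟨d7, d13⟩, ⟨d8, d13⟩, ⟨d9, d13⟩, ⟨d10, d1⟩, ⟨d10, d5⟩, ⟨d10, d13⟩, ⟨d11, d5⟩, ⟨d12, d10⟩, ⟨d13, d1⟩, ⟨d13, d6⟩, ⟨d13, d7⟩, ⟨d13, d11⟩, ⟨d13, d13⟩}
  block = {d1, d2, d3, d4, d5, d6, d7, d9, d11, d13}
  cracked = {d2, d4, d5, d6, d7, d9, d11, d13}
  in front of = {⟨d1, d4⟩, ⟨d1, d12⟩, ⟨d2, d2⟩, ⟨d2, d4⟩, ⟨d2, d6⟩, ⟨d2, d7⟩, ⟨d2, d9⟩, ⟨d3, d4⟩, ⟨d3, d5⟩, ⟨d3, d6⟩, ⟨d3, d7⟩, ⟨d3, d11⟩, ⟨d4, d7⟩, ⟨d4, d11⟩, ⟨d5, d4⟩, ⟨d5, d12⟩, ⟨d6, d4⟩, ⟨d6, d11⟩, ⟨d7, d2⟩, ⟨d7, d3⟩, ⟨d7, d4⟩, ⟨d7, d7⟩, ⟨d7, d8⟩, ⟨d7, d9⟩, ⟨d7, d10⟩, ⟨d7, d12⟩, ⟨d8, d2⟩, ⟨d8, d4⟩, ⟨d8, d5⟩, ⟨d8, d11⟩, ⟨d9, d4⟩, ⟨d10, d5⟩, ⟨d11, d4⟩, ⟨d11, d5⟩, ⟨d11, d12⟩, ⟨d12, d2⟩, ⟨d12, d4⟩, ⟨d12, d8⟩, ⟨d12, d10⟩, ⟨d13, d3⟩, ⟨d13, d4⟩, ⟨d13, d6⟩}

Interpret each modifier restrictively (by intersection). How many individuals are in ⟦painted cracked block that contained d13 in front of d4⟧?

⟦that contained d13⟧ = {x : ⟨x, d13⟩ ∈ ⟦contained⟧} = {d2, d5, d6, d7, d8, d9, d10, d13}
⟦in front of d4⟧ = {x : ⟨x, d4⟩ ∈ ⟦in front of⟧} = {d1, d2, d3, d5, d6, d7, d8, d9, d11, d12, d13}
⟦block⟧ = {d1, d2, d3, d4, d5, d6, d7, d9, d11, d13}
… ∩ ⟦that contained d13⟧ = {d1, d2, d3, d4, d5, d6, d7, d9, d11, d13} ∩ {d2, d5, d6, d7, d8, d9, d10, d13} = {d2, d5, d6, d7, d9, d13}
… ∩ ⟦in front of d4⟧ = {d2, d5, d6, d7, d9, d13} ∩ {d1, d2, d3, d5, d6, d7, d8, d9, d11, d12, d13} = {d2, d5, d6, d7, d9, d13}
… ∩ ⟦painted⟧ = {d2, d5, d6, d7, d9, d13} ∩ {d2, d4, d5, d6, d9, d10, d12, d13} = {d2, d5, d6, d9, d13}
… ∩ ⟦cracked⟧ = {d2, d5, d6, d9, d13} ∩ {d2, d4, d5, d6, d7, d9, d11, d13} = {d2, d5, d6, d9, d13}
⟦painted cracked block that contained d13 in front of d4⟧ = {d2, d5, d6, d9, d13}, so the cardinality is 5.

5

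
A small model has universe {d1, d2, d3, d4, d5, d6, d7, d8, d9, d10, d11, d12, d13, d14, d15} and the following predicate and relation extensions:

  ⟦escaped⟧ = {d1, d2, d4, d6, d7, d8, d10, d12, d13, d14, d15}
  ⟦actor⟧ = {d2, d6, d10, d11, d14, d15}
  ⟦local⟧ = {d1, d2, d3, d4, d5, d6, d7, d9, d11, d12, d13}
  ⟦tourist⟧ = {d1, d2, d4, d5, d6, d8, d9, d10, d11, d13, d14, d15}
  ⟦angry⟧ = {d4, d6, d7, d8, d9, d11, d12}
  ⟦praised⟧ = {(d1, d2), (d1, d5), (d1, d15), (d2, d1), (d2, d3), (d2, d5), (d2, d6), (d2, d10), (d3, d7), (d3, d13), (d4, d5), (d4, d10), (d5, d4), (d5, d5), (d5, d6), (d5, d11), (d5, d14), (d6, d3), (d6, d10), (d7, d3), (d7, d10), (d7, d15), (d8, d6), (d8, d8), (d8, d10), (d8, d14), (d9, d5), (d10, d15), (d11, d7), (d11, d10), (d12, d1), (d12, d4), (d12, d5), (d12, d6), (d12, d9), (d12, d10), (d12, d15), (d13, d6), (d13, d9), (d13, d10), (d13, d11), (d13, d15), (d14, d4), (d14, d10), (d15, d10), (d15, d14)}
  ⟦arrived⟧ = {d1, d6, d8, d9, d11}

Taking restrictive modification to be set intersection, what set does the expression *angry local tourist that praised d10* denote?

{d4, d6, d11}

⟦that praised d10⟧ = {x : ⟨x, d10⟩ ∈ ⟦praised⟧} = {d2, d4, d6, d7, d8, d11, d12, d13, d14, d15}
⟦tourist⟧ = {d1, d2, d4, d5, d6, d8, d9, d10, d11, d13, d14, d15}
… ∩ ⟦that praised d10⟧ = {d1, d2, d4, d5, d6, d8, d9, d10, d11, d13, d14, d15} ∩ {d2, d4, d6, d7, d8, d11, d12, d13, d14, d15} = {d2, d4, d6, d8, d11, d13, d14, d15}
… ∩ ⟦angry⟧ = {d2, d4, d6, d8, d11, d13, d14, d15} ∩ {d4, d6, d7, d8, d9, d11, d12} = {d4, d6, d8, d11}
… ∩ ⟦local⟧ = {d4, d6, d8, d11} ∩ {d1, d2, d3, d4, d5, d6, d7, d9, d11, d12, d13} = {d4, d6, d11}
So ⟦angry local tourist that praised d10⟧ = {d4, d6, d11}.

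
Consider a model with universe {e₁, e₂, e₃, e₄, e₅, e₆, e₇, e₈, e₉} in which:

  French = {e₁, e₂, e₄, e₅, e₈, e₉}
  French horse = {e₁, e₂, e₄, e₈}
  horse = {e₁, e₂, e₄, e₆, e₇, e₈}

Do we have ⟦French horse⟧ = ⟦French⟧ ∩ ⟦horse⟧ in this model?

yes

⟦French⟧ ∩ ⟦horse⟧ = {e₁, e₂, e₄, e₅, e₈, e₉} ∩ {e₁, e₂, e₄, e₆, e₇, e₈} = {e₁, e₂, e₄, e₈}
Observed ⟦French horse⟧ = {e₁, e₂, e₄, e₈}.
These coincide, so the modifier is intersective here.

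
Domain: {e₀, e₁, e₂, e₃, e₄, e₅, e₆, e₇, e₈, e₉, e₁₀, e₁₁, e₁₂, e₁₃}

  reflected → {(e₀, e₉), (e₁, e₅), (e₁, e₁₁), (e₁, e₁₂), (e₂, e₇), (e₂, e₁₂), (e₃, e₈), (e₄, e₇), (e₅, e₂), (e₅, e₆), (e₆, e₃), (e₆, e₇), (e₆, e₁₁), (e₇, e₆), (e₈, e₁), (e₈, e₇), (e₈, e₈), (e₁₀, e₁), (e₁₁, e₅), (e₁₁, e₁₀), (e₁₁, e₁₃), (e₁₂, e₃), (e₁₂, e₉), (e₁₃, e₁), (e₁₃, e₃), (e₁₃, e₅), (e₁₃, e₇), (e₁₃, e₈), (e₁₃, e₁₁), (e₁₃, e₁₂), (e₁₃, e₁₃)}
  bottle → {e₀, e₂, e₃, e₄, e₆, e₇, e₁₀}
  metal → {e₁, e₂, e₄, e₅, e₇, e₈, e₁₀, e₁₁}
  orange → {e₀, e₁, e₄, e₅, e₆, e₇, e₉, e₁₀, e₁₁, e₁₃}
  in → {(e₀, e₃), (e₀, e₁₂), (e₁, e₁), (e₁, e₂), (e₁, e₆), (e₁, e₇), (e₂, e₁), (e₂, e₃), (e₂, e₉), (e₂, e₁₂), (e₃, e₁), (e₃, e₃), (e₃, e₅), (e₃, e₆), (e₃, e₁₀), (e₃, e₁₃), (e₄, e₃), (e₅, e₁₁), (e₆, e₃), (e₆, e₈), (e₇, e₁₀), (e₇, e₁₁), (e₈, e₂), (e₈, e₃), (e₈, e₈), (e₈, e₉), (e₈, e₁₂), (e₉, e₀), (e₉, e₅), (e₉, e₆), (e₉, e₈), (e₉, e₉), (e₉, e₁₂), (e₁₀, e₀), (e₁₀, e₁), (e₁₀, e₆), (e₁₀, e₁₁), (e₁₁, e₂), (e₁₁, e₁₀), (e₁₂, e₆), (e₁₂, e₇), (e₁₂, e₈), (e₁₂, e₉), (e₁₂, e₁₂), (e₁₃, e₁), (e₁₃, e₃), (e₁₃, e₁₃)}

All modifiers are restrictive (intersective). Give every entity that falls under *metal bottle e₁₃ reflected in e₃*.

⟦e₁₃ reflected⟧ = {x : ⟨e₁₃, x⟩ ∈ ⟦reflected⟧} = {e₁, e₃, e₅, e₇, e₈, e₁₁, e₁₂, e₁₃}
⟦in e₃⟧ = {x : ⟨x, e₃⟩ ∈ ⟦in⟧} = {e₀, e₂, e₃, e₄, e₆, e₈, e₁₃}
⟦bottle⟧ = {e₀, e₂, e₃, e₄, e₆, e₇, e₁₀}
… ∩ ⟦e₁₃ reflected⟧ = {e₀, e₂, e₃, e₄, e₆, e₇, e₁₀} ∩ {e₁, e₃, e₅, e₇, e₈, e₁₁, e₁₂, e₁₃} = {e₃, e₇}
… ∩ ⟦in e₃⟧ = {e₃, e₇} ∩ {e₀, e₂, e₃, e₄, e₆, e₈, e₁₃} = {e₃}
… ∩ ⟦metal⟧ = {e₃} ∩ {e₁, e₂, e₄, e₅, e₇, e₈, e₁₀, e₁₁} = ∅
So ⟦metal bottle e₁₃ reflected in e₃⟧ = { }.

{ }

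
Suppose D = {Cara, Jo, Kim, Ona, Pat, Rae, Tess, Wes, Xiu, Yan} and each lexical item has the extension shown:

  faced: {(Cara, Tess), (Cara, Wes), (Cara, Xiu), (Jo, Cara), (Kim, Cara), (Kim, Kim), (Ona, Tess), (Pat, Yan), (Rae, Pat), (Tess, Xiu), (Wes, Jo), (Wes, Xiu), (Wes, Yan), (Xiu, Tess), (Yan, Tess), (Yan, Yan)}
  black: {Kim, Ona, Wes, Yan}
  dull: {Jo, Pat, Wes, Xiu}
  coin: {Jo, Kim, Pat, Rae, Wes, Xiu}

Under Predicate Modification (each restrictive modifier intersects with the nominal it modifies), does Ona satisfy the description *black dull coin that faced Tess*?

⟦that faced Tess⟧ = {x : ⟨x, Tess⟩ ∈ ⟦faced⟧} = {Cara, Ona, Xiu, Yan}
⟦coin⟧ = {Jo, Kim, Pat, Rae, Wes, Xiu}
… ∩ ⟦that faced Tess⟧ = {Jo, Kim, Pat, Rae, Wes, Xiu} ∩ {Cara, Ona, Xiu, Yan} = {Xiu}
… ∩ ⟦black⟧ = {Xiu} ∩ {Kim, Ona, Wes, Yan} = ∅
… ∩ ⟦dull⟧ = ∅ ∩ {Jo, Pat, Wes, Xiu} = ∅
⟦black dull coin that faced Tess⟧ = ∅; Ona ∉ this set.

no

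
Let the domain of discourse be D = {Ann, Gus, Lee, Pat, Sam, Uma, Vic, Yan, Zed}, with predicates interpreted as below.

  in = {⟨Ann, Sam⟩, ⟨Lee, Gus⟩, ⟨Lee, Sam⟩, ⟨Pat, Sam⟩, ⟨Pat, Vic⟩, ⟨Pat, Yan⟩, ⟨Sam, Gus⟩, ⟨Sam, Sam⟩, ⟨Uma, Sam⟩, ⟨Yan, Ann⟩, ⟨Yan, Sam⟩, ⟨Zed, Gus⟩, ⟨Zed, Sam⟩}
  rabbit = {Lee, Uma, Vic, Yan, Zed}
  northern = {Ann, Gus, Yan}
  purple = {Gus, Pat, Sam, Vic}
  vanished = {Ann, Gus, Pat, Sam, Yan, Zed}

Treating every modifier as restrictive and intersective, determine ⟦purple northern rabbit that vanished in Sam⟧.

⟦that vanished⟧ = ⟦vanished⟧ = {Ann, Gus, Pat, Sam, Yan, Zed}
⟦in Sam⟧ = {x : ⟨x, Sam⟩ ∈ ⟦in⟧} = {Ann, Lee, Pat, Sam, Uma, Yan, Zed}
⟦rabbit⟧ = {Lee, Uma, Vic, Yan, Zed}
… ∩ ⟦that vanished⟧ = {Lee, Uma, Vic, Yan, Zed} ∩ {Ann, Gus, Pat, Sam, Yan, Zed} = {Yan, Zed}
… ∩ ⟦in Sam⟧ = {Yan, Zed} ∩ {Ann, Lee, Pat, Sam, Uma, Yan, Zed} = {Yan, Zed}
… ∩ ⟦purple⟧ = {Yan, Zed} ∩ {Gus, Pat, Sam, Vic} = ∅
… ∩ ⟦northern⟧ = ∅ ∩ {Ann, Gus, Yan} = ∅
So ⟦purple northern rabbit that vanished in Sam⟧ = { }.

{ }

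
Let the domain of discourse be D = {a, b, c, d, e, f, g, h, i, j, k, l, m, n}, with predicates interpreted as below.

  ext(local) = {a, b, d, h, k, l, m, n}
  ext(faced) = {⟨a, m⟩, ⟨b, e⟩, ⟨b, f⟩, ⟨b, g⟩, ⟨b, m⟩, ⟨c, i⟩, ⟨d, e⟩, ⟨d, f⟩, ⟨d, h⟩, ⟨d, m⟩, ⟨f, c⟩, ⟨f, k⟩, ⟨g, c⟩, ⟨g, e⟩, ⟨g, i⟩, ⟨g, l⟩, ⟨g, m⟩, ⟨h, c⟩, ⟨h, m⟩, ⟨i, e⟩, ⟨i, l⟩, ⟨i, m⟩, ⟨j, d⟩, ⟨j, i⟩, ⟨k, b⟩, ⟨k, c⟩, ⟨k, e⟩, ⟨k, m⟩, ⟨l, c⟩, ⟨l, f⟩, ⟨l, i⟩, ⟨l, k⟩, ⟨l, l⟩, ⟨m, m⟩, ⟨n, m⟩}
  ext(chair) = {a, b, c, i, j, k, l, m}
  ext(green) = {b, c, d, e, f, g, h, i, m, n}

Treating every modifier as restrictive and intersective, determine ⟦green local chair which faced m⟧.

⟦which faced m⟧ = {x : ⟨x, m⟩ ∈ ⟦faced⟧} = {a, b, d, g, h, i, k, m, n}
⟦chair⟧ = {a, b, c, i, j, k, l, m}
… ∩ ⟦which faced m⟧ = {a, b, c, i, j, k, l, m} ∩ {a, b, d, g, h, i, k, m, n} = {a, b, i, k, m}
… ∩ ⟦green⟧ = {a, b, i, k, m} ∩ {b, c, d, e, f, g, h, i, m, n} = {b, i, m}
… ∩ ⟦local⟧ = {b, i, m} ∩ {a, b, d, h, k, l, m, n} = {b, m}
So ⟦green local chair which faced m⟧ = {b, m}.

{b, m}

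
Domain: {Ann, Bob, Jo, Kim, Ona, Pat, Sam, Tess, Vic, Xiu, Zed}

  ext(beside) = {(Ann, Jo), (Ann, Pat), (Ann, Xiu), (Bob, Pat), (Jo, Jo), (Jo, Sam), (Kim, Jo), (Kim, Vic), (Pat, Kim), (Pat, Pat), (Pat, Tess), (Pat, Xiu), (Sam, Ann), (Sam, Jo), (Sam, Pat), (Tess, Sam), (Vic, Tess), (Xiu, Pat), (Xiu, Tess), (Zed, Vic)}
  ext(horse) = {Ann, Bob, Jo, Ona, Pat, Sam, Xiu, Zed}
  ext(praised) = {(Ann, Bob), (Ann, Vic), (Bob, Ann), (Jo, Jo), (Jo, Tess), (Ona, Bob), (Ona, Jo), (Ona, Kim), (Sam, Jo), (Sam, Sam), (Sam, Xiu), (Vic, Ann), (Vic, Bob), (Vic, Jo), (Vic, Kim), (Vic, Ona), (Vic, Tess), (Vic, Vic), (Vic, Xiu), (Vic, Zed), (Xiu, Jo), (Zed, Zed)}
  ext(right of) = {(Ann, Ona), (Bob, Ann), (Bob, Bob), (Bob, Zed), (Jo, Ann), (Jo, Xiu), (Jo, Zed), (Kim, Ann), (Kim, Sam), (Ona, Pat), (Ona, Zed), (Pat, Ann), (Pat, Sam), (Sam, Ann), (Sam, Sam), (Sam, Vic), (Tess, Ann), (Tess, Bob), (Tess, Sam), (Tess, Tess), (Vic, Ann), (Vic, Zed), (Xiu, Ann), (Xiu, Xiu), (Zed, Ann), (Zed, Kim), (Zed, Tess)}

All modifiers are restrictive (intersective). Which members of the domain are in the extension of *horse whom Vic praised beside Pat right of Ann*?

⟦whom Vic praised⟧ = {x : ⟨Vic, x⟩ ∈ ⟦praised⟧} = {Ann, Bob, Jo, Kim, Ona, Tess, Vic, Xiu, Zed}
⟦beside Pat⟧ = {x : ⟨x, Pat⟩ ∈ ⟦beside⟧} = {Ann, Bob, Pat, Sam, Xiu}
⟦right of Ann⟧ = {x : ⟨x, Ann⟩ ∈ ⟦right of⟧} = {Bob, Jo, Kim, Pat, Sam, Tess, Vic, Xiu, Zed}
⟦horse⟧ = {Ann, Bob, Jo, Ona, Pat, Sam, Xiu, Zed}
… ∩ ⟦whom Vic praised⟧ = {Ann, Bob, Jo, Ona, Pat, Sam, Xiu, Zed} ∩ {Ann, Bob, Jo, Kim, Ona, Tess, Vic, Xiu, Zed} = {Ann, Bob, Jo, Ona, Xiu, Zed}
… ∩ ⟦beside Pat⟧ = {Ann, Bob, Jo, Ona, Xiu, Zed} ∩ {Ann, Bob, Pat, Sam, Xiu} = {Ann, Bob, Xiu}
… ∩ ⟦right of Ann⟧ = {Ann, Bob, Xiu} ∩ {Bob, Jo, Kim, Pat, Sam, Tess, Vic, Xiu, Zed} = {Bob, Xiu}
So ⟦horse whom Vic praised beside Pat right of Ann⟧ = {Bob, Xiu}.

{Bob, Xiu}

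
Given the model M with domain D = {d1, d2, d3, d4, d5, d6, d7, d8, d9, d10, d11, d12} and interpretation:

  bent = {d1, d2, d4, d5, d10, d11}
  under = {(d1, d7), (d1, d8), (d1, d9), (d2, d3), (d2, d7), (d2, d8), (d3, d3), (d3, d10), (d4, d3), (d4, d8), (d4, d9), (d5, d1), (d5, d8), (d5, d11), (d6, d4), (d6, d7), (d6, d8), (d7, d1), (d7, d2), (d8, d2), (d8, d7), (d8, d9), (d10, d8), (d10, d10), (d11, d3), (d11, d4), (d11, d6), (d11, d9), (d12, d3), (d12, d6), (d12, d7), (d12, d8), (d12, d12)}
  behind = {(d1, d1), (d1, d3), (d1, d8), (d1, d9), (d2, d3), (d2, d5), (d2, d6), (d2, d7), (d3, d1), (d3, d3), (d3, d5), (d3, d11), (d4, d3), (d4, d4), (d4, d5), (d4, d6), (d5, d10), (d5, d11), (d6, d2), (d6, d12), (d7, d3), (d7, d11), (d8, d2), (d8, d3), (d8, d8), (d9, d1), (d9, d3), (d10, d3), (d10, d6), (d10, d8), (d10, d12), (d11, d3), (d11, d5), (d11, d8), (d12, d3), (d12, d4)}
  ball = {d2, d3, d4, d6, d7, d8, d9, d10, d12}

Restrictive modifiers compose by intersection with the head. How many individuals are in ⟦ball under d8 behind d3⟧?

⟦under d8⟧ = {x : ⟨x, d8⟩ ∈ ⟦under⟧} = {d1, d2, d4, d5, d6, d10, d12}
⟦behind d3⟧ = {x : ⟨x, d3⟩ ∈ ⟦behind⟧} = {d1, d2, d3, d4, d7, d8, d9, d10, d11, d12}
⟦ball⟧ = {d2, d3, d4, d6, d7, d8, d9, d10, d12}
… ∩ ⟦under d8⟧ = {d2, d3, d4, d6, d7, d8, d9, d10, d12} ∩ {d1, d2, d4, d5, d6, d10, d12} = {d2, d4, d6, d10, d12}
… ∩ ⟦behind d3⟧ = {d2, d4, d6, d10, d12} ∩ {d1, d2, d3, d4, d7, d8, d9, d10, d11, d12} = {d2, d4, d10, d12}
⟦ball under d8 behind d3⟧ = {d2, d4, d10, d12}, so the cardinality is 4.

4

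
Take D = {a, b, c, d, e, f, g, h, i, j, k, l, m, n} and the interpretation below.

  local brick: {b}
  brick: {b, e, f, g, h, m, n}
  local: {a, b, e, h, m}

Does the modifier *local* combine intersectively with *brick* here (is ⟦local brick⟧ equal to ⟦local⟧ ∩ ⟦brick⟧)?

no

⟦local⟧ ∩ ⟦brick⟧ = {a, b, e, h, m} ∩ {b, e, f, g, h, m, n} = {b, e, h, m}
Observed ⟦local brick⟧ = {b}.
These differ, so the modifier is not intersective in this model.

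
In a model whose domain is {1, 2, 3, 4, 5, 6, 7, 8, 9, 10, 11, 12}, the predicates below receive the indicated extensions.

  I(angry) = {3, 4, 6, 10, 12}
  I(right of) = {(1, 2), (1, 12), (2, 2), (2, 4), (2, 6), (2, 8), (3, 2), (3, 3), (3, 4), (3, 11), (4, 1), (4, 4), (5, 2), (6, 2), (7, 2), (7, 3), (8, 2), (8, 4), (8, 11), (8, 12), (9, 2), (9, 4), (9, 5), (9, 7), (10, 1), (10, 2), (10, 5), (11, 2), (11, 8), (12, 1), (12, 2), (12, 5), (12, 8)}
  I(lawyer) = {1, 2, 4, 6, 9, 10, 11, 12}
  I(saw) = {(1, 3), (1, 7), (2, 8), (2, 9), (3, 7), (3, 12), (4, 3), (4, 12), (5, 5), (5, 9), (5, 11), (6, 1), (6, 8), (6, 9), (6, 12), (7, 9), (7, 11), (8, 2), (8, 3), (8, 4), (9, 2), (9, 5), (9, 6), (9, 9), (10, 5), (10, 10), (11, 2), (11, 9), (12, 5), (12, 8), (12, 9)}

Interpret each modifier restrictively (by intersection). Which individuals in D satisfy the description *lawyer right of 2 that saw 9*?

{2, 6, 9, 11, 12}

⟦right of 2⟧ = {x : ⟨x, 2⟩ ∈ ⟦right of⟧} = {1, 2, 3, 5, 6, 7, 8, 9, 10, 11, 12}
⟦that saw 9⟧ = {x : ⟨x, 9⟩ ∈ ⟦saw⟧} = {2, 5, 6, 7, 9, 11, 12}
⟦lawyer⟧ = {1, 2, 4, 6, 9, 10, 11, 12}
… ∩ ⟦right of 2⟧ = {1, 2, 4, 6, 9, 10, 11, 12} ∩ {1, 2, 3, 5, 6, 7, 8, 9, 10, 11, 12} = {1, 2, 6, 9, 10, 11, 12}
… ∩ ⟦that saw 9⟧ = {1, 2, 6, 9, 10, 11, 12} ∩ {2, 5, 6, 7, 9, 11, 12} = {2, 6, 9, 11, 12}
So ⟦lawyer right of 2 that saw 9⟧ = {2, 6, 9, 11, 12}.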